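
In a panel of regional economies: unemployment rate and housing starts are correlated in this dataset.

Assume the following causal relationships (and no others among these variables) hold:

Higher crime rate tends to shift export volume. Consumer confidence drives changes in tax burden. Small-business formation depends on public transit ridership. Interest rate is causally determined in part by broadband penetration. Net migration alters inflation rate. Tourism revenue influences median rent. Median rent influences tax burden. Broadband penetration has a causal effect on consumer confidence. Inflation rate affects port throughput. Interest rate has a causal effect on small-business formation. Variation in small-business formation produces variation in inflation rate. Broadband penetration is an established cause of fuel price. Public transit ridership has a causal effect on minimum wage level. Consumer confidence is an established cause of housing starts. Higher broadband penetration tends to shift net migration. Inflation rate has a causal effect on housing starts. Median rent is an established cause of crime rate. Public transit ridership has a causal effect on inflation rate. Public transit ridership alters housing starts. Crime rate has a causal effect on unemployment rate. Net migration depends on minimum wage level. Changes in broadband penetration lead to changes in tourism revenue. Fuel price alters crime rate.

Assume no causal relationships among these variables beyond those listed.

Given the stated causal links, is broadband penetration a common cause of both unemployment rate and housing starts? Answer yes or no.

Broadband penetration has a causal path to unemployment rate (broadband penetration → fuel price → crime rate → unemployment rate) and to housing starts (broadband penetration → consumer confidence → housing starts), so it is a common cause of both — a confounder.

yes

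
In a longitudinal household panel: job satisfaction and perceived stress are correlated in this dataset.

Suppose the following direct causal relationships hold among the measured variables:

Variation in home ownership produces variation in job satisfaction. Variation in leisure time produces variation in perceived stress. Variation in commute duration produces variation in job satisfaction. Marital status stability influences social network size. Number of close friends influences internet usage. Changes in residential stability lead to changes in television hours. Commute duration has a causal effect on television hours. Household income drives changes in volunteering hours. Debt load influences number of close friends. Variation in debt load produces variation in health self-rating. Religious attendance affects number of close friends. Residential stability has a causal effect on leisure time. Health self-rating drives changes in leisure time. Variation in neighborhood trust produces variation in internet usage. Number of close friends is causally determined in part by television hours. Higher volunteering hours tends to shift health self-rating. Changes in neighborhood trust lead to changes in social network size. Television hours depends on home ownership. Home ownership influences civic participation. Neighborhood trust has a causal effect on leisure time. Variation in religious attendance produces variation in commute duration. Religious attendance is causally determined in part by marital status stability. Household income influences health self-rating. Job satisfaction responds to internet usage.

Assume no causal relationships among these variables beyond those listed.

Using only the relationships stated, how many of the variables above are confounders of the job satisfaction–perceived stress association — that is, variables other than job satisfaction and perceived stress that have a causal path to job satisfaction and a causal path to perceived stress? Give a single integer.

The common causes are: debt load (to job satisfaction via debt load → number of close friends → internet usage → job satisfaction; to perceived stress via debt load → health self-rating → leisure time → perceived stress); neighborhood trust (to job satisfaction via neighborhood trust → internet usage → job satisfaction; to perceived stress via neighborhood trust → leisure time → perceived stress); residential stability (to job satisfaction via residential stability → television hours → number of close friends → internet usage → job satisfaction; to perceived stress via residential stability → leisure time → perceived stress).
Every other variable lacks a causal path to at least one of job satisfaction and perceived stress.

3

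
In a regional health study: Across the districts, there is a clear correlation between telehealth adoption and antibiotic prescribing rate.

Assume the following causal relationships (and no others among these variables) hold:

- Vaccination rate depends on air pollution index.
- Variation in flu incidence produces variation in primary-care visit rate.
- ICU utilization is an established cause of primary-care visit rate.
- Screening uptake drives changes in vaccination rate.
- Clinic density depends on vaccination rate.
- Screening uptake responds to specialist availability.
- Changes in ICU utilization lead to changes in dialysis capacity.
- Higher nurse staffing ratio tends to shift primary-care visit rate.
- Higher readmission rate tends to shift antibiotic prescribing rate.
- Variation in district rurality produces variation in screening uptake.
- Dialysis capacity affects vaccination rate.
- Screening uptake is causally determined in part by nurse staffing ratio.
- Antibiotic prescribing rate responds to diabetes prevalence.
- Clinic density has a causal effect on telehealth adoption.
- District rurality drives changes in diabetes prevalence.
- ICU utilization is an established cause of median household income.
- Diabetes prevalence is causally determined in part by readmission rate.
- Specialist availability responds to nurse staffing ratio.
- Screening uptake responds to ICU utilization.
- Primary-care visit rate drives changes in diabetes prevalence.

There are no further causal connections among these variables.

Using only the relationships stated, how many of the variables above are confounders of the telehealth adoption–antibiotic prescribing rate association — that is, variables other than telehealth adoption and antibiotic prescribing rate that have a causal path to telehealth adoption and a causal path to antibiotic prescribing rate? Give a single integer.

The common causes are: ICU utilization (to telehealth adoption via ICU utilization → dialysis capacity → vaccination rate → clinic density → telehealth adoption; to antibiotic prescribing rate via ICU utilization → primary-care visit rate → diabetes prevalence → antibiotic prescribing rate); district rurality (to telehealth adoption via district rurality → screening uptake → vaccination rate → clinic density → telehealth adoption; to antibiotic prescribing rate via district rurality → diabetes prevalence → antibiotic prescribing rate); nurse staffing ratio (to telehealth adoption via nurse staffing ratio → screening uptake → vaccination rate → clinic density → telehealth adoption; to antibiotic prescribing rate via nurse staffing ratio → primary-care visit rate → diabetes prevalence → antibiotic prescribing rate).
Every other variable lacks a causal path to at least one of telehealth adoption and antibiotic prescribing rate.

3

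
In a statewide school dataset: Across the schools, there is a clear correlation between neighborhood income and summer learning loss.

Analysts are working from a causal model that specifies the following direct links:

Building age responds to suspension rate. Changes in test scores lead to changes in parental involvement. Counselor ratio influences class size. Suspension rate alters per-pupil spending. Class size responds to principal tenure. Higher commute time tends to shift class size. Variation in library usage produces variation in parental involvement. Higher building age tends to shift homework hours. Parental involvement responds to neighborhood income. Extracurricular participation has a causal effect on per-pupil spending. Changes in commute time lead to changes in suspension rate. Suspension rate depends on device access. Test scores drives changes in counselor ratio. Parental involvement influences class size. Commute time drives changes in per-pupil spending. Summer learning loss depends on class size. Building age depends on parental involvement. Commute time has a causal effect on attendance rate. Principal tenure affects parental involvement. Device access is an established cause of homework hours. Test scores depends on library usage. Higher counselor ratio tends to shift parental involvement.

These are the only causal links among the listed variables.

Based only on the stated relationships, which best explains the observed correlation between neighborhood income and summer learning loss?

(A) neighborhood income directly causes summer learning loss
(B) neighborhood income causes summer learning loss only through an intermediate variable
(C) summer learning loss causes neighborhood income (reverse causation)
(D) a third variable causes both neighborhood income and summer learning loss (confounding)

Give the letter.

B

Neighborhood income reaches summer learning loss through neighborhood income → parental involvement → class size → summer learning loss — an indirect causal chain with no direct neighborhood income → summer learning loss link. No variable causes both neighborhood income and summer learning loss, so confounding is ruled out; the effect is mediated.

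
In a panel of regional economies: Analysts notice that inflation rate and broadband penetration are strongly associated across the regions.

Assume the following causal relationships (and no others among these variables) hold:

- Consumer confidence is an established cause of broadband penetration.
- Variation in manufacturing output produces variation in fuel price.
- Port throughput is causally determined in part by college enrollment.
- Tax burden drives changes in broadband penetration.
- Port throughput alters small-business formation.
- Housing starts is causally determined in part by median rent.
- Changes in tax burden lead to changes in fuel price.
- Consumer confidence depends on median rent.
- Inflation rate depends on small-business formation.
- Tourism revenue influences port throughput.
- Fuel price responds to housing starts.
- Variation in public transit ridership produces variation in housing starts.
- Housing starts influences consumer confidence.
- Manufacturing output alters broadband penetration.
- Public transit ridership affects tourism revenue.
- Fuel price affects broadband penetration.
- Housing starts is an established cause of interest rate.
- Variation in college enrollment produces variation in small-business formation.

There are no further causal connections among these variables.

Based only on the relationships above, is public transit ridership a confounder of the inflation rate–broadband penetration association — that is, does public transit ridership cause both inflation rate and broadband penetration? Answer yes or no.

Public transit ridership has a causal path to inflation rate (public transit ridership → tourism revenue → port throughput → small-business formation → inflation rate) and to broadband penetration (public transit ridership → housing starts → fuel price → broadband penetration), so it is a common cause of both — a confounder.

yes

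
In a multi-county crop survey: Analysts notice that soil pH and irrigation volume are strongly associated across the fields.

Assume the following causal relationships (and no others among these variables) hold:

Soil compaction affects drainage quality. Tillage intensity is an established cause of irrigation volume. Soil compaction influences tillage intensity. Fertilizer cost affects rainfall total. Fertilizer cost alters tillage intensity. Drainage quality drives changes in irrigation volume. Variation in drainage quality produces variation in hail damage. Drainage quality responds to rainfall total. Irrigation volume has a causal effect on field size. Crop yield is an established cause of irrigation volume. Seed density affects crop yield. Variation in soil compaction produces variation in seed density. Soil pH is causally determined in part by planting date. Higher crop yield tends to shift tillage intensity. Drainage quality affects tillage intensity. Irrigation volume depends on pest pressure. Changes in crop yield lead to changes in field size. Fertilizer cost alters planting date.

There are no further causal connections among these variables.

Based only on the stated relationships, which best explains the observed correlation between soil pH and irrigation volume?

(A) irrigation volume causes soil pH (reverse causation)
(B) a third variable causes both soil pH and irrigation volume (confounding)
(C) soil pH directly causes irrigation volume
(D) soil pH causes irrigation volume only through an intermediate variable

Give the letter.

Fertilizer cost causes soil pH (fertilizer cost → planting date → soil pH) and irrigation volume (fertilizer cost → tillage intensity → irrigation volume) — a common cause creating the correlation.
There is no stated path from soil pH to irrigation volume or from irrigation volume to soil pH, so neither direct nor reverse causation applies.

B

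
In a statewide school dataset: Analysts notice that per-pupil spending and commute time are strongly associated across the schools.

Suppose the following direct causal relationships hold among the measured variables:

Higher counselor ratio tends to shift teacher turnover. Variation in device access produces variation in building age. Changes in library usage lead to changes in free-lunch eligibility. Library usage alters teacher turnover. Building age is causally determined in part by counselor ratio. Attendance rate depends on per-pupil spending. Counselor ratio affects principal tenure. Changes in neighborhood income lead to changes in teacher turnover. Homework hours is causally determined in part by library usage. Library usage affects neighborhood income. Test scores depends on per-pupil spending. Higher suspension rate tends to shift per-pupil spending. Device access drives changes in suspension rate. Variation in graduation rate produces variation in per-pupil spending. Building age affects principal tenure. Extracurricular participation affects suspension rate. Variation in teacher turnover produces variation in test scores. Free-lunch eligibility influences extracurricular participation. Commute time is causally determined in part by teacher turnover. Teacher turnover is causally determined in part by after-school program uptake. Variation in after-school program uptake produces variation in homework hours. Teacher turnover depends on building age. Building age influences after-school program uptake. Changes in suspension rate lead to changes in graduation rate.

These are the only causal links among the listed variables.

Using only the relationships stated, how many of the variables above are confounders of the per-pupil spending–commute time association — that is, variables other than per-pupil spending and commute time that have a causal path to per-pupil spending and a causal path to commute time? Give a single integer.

The common causes are: device access (to per-pupil spending via device access → suspension rate → per-pupil spending; to commute time via device access → building age → teacher turnover → commute time); library usage (to per-pupil spending via library usage → free-lunch eligibility → extracurricular participation → suspension rate → per-pupil spending; to commute time via library usage → teacher turnover → commute time).
Every other variable lacks a causal path to at least one of per-pupil spending and commute time.

2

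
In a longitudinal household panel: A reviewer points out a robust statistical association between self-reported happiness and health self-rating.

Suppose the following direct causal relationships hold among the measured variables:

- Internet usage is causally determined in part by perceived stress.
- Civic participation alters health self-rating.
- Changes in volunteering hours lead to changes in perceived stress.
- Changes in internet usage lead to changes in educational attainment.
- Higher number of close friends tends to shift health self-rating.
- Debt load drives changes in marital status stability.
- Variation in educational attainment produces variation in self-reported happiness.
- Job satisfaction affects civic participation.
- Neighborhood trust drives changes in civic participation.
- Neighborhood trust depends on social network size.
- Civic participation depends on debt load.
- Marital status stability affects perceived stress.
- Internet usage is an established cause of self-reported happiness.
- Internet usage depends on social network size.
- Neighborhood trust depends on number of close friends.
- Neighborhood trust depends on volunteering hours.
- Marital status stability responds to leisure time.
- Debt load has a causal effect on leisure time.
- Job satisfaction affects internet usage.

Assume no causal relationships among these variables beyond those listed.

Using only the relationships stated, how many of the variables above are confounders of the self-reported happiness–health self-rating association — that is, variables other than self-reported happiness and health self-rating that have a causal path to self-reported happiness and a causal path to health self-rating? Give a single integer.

4

The common causes are: debt load (to self-reported happiness via debt load → marital status stability → perceived stress → internet usage → self-reported happiness; to health self-rating via debt load → civic participation → health self-rating); job satisfaction (to self-reported happiness via job satisfaction → internet usage → self-reported happiness; to health self-rating via job satisfaction → civic participation → health self-rating); social network size (to self-reported happiness via social network size → internet usage → self-reported happiness; to health self-rating via social network size → neighborhood trust → civic participation → health self-rating); volunteering hours (to self-reported happiness via volunteering hours → perceived stress → internet usage → self-reported happiness; to health self-rating via volunteering hours → neighborhood trust → civic participation → health self-rating).
Every other variable lacks a causal path to at least one of self-reported happiness and health self-rating.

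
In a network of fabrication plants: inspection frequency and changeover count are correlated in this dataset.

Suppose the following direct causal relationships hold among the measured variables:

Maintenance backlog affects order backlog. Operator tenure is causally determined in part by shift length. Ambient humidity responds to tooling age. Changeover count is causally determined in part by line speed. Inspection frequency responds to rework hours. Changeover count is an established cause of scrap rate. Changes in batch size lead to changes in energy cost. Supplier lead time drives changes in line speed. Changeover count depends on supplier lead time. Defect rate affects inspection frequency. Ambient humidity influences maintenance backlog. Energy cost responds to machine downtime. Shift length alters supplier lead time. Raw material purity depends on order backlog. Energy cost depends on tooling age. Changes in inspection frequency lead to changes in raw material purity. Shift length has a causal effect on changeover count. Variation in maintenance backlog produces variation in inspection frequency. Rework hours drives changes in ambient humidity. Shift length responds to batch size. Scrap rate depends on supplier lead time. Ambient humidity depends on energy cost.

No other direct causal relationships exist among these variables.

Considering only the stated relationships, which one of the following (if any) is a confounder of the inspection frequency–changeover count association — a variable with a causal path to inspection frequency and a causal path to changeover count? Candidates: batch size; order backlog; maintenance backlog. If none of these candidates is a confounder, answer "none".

batch size

Batch size causes inspection frequency (batch size → energy cost → ambient humidity → maintenance backlog → inspection frequency) and also causes changeover count (batch size → shift length → changeover count); it is a common cause of both.
Each of the other candidates lacks a causal path to at least one of inspection frequency and changeover count, so they do not confound the relationship.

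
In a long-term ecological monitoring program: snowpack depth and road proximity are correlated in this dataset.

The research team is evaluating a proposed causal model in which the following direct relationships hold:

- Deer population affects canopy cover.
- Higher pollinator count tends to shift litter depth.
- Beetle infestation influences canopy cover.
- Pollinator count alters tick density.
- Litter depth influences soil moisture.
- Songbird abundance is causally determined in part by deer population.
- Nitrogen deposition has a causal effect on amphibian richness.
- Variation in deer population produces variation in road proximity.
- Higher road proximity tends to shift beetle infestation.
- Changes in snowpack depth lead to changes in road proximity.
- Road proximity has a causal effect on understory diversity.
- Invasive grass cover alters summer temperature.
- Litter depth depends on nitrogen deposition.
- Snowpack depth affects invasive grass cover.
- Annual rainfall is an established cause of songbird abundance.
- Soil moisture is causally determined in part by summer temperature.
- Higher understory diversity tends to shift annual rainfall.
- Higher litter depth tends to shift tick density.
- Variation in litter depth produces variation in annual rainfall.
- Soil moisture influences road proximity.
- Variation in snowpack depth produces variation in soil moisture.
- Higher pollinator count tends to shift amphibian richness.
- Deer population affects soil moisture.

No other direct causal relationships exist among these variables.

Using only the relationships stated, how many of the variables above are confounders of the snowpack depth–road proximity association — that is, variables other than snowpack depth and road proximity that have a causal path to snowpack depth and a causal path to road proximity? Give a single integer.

0

No listed variable has a causal path to both snowpack depth and road proximity, so there are no common causes.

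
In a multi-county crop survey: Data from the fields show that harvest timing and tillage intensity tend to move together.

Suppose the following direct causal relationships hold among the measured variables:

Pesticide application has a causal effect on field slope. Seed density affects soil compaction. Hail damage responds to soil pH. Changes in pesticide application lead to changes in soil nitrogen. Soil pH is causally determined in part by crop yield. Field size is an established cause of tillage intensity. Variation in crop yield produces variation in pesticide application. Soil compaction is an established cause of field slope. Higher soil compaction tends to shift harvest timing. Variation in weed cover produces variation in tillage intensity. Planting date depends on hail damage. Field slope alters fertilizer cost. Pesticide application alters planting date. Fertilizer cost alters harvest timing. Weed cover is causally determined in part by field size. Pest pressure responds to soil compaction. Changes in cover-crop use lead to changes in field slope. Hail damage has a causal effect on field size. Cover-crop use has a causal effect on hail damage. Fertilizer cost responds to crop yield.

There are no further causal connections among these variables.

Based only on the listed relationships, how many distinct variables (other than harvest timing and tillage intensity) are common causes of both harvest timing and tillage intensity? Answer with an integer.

2

The common causes are: cover-crop use (to harvest timing via cover-crop use → field slope → fertilizer cost → harvest timing; to tillage intensity via cover-crop use → hail damage → field size → tillage intensity); crop yield (to harvest timing via crop yield → fertilizer cost → harvest timing; to tillage intensity via crop yield → soil pH → hail damage → field size → tillage intensity).
Every other variable lacks a causal path to at least one of harvest timing and tillage intensity.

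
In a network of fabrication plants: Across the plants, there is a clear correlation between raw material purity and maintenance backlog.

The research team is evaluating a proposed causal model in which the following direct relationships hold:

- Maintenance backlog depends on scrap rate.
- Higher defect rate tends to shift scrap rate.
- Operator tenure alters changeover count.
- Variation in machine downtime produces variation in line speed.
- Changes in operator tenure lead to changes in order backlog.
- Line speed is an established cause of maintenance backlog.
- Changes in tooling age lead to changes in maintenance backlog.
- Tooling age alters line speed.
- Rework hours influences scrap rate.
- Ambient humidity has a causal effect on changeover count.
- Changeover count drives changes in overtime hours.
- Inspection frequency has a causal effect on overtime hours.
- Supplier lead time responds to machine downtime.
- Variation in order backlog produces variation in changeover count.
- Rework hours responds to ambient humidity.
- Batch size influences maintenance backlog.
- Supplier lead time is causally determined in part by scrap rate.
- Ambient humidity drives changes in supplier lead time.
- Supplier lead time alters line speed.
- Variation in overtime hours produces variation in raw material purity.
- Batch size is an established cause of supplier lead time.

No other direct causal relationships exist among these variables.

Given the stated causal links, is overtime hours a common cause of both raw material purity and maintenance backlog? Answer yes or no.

Overtime hours has no stated causal path to maintenance backlog. A confounder must cause both variables, so overtime hours does not qualify.

no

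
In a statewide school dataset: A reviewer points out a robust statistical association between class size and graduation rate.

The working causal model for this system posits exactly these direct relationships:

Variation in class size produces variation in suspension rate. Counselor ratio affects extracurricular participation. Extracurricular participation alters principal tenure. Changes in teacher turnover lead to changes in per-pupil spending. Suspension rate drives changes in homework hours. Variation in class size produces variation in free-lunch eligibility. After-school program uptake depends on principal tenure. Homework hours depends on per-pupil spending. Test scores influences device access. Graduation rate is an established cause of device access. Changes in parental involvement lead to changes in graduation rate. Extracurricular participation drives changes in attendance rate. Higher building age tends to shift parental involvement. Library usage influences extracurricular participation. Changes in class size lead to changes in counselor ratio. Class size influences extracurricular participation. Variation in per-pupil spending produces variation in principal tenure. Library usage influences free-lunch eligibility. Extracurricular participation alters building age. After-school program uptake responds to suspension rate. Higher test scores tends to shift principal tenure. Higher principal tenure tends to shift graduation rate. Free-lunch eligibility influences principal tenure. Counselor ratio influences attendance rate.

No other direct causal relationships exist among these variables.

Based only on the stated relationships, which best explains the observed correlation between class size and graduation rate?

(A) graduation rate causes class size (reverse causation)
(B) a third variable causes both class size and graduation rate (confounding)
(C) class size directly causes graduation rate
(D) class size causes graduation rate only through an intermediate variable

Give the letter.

D

Class size reaches graduation rate through class size → free-lunch eligibility → principal tenure → graduation rate — an indirect causal chain with no direct class size → graduation rate link. No variable causes both class size and graduation rate, so confounding is ruled out; the effect is mediated.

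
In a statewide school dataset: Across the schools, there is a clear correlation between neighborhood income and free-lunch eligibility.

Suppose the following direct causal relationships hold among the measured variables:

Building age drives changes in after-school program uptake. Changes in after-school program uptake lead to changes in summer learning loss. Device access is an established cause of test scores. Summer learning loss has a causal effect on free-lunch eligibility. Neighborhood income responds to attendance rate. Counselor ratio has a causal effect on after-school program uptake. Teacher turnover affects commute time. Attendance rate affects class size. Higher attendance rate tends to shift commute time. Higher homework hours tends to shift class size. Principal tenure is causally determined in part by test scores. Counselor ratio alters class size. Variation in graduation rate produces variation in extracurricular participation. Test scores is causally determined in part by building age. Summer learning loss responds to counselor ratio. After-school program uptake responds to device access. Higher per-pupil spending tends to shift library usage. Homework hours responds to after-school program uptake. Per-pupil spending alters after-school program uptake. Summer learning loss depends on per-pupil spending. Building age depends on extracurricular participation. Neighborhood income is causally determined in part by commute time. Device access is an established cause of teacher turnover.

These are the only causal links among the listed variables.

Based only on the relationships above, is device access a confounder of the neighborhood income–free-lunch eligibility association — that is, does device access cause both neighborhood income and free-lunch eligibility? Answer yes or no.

Device access has a causal path to neighborhood income (device access → teacher turnover → commute time → neighborhood income) and to free-lunch eligibility (device access → after-school program uptake → summer learning loss → free-lunch eligibility), so it is a common cause of both — a confounder.

yes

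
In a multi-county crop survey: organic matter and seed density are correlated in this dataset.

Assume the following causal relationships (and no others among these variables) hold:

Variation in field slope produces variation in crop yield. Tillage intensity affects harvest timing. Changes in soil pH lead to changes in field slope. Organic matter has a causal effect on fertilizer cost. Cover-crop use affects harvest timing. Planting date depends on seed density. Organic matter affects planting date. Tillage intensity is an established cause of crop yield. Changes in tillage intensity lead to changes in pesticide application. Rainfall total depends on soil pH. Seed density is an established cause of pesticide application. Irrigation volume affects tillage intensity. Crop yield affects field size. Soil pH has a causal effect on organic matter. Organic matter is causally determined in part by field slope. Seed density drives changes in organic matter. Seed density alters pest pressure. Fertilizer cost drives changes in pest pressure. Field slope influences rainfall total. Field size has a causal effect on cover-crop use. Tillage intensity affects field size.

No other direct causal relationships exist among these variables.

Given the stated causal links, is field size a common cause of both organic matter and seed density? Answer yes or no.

no

Field size has no stated causal path to either organic matter or seed density. A confounder must cause both variables, so field size does not qualify.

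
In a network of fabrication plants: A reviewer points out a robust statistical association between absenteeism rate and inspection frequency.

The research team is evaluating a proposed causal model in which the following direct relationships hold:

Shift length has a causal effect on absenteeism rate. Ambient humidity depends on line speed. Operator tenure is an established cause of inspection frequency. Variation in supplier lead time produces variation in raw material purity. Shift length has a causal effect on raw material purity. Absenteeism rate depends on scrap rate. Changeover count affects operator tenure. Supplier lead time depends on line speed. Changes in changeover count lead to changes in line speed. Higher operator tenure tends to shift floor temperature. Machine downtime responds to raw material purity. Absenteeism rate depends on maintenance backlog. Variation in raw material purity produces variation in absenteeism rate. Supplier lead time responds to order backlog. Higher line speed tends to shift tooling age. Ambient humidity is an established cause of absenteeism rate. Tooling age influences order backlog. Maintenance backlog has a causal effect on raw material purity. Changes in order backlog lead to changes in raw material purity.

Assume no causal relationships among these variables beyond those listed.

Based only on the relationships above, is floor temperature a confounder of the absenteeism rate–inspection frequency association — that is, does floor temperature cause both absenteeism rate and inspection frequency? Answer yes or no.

Floor temperature has no stated causal path to either absenteeism rate or inspection frequency. A confounder must cause both variables, so floor temperature does not qualify.

no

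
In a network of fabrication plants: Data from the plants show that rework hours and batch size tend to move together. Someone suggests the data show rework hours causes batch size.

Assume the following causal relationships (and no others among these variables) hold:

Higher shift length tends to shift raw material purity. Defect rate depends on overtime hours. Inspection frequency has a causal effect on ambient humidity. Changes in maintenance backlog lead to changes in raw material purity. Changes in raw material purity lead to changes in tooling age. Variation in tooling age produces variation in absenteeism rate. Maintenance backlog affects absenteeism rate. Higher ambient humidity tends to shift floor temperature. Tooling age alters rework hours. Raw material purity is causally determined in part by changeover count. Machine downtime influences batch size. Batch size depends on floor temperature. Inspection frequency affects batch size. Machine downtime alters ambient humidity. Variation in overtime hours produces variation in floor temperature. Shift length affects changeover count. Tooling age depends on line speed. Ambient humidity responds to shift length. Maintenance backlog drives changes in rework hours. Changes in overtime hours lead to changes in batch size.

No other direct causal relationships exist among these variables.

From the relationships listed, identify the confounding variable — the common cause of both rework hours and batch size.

shift length

Shift length has a causal path to rework hours (shift length → raw material purity → tooling age → rework hours) and a separate causal path to batch size (shift length → ambient humidity → floor temperature → batch size), so it is a common cause of both.
No stated relationship gives rework hours a causal route to batch size, so the correlation is explained by the shared upstream cause rather than a direct effect.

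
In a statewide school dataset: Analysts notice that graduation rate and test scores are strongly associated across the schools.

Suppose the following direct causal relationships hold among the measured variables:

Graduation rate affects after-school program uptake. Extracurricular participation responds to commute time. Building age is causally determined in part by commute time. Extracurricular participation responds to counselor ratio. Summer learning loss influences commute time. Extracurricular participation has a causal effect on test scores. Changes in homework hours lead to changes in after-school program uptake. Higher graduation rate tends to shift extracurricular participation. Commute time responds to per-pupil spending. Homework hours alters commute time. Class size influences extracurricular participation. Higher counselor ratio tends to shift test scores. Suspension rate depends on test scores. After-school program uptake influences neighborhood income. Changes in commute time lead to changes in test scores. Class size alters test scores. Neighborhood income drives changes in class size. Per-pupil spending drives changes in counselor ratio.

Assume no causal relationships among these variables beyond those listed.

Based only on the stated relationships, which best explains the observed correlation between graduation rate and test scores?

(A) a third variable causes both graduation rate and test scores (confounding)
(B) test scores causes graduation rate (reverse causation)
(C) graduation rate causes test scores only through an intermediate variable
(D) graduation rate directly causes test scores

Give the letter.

C

Graduation rate reaches test scores through graduation rate → extracurricular participation → test scores — an indirect causal chain with no direct graduation rate → test scores link. No variable causes both graduation rate and test scores, so confounding is ruled out; the effect is mediated.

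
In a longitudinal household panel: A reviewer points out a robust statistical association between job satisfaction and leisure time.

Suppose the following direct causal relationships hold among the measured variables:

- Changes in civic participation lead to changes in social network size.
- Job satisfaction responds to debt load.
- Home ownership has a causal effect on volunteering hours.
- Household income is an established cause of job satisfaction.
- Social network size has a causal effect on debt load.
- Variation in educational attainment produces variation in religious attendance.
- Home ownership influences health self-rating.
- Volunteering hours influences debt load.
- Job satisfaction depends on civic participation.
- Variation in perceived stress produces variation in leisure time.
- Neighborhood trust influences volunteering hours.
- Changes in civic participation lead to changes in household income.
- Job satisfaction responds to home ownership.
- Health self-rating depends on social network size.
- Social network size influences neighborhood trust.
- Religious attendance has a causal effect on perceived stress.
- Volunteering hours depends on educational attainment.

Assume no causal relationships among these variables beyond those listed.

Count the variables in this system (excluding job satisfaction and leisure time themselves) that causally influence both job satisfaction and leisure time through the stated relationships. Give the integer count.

1

The common causes are: educational attainment (to job satisfaction via educational attainment → volunteering hours → debt load → job satisfaction; to leisure time via educational attainment → religious attendance → perceived stress → leisure time).
Every other variable lacks a causal path to at least one of job satisfaction and leisure time.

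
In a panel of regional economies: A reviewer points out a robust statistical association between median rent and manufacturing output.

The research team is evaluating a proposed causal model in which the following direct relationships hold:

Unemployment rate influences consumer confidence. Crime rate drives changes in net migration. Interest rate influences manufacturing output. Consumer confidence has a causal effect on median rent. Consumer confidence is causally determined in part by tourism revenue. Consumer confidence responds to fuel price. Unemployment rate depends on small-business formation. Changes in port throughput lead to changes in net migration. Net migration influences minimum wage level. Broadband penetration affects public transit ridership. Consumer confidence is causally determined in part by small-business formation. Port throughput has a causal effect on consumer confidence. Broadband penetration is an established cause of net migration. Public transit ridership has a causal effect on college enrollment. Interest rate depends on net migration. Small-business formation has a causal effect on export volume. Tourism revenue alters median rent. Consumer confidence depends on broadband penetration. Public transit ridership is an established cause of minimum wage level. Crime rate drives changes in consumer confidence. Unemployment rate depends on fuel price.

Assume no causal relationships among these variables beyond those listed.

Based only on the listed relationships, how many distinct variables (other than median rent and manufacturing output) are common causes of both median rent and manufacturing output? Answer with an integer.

3

The common causes are: broadband penetration (to median rent via broadband penetration → consumer confidence → median rent; to manufacturing output via broadband penetration → net migration → interest rate → manufacturing output); crime rate (to median rent via crime rate → consumer confidence → median rent; to manufacturing output via crime rate → net migration → interest rate → manufacturing output); port throughput (to median rent via port throughput → consumer confidence → median rent; to manufacturing output via port throughput → net migration → interest rate → manufacturing output).
Every other variable lacks a causal path to at least one of median rent and manufacturing output.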